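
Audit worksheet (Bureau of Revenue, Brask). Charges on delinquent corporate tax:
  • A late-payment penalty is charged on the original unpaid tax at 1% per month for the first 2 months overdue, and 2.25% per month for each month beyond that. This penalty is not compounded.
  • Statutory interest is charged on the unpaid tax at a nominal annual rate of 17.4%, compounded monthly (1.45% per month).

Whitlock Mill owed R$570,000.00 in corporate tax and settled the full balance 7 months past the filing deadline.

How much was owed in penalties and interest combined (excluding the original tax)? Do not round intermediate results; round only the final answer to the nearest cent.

Penalty, months 1–2: 2 × 1% × R$570,000.00 = R$11,400.00
Penalty, months 3–7: 5 × 2.25% × R$570,000.00 = R$64,125.00
Interest: R$570,000.00 × ((1 + 0.0145)^7 − 1) = R$570,000.00 × 0.1060235… = R$60,433.4022…
Penalties + interest = R$75,525.0000 + R$60,433.4022… = R$135,958.40

R$135,958.40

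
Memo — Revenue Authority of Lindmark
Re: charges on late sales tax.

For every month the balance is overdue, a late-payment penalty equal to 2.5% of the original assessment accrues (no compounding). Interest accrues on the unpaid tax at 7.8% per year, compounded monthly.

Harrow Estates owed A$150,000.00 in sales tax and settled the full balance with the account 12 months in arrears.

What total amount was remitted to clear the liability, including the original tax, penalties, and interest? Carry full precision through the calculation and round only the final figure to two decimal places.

Late-payment penalty: 12 × 2.5% × A$150,000.00 = A$45,000.00
Interest (7.8%/yr ÷ 12 = 0.65%/month): A$150,000.00 × ((1 + 0.0065)^12 − 1) = A$12,127.4716…
Total = A$150,000.00 + A$45,000.0000 + A$12,127.4716… = A$207,127.47

A$207,127.47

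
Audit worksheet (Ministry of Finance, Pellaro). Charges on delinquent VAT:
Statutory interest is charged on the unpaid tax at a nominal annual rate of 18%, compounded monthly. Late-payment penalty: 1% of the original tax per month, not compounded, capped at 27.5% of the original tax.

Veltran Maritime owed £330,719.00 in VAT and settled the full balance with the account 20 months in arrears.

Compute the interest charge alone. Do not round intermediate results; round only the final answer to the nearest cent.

Interest (18%/yr ÷ 12 = 1.5%/month): £330,719.00 × ((1 + 0.015)^20 − 1) = £114,711.5409…

£114,711.54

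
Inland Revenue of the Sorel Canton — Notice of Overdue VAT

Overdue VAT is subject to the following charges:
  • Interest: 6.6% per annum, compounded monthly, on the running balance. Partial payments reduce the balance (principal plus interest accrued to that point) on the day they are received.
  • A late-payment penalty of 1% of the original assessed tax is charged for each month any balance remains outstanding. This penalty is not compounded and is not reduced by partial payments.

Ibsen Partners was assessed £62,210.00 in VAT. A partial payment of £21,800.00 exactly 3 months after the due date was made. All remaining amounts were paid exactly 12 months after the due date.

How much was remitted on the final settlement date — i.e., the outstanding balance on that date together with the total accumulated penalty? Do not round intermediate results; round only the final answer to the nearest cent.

Monthly rate = 6.6% ÷ 12 = 0.55%
Balance at month 3: £62,210.0000 × (1 + 0.0055)^3 = £63,242.1209…
After £21,800.00 payment: £63,242.1209… − £21,800.00 = £41,442.1209…
Balance at month 12: £41,442.1209… × (1 + 0.0055)^9 = £43,539.2203…
Penalty: 12 × 1% × £62,210.00 = £7,465.20
Final settlement = outstanding balance + penalty = £43,539.2203… + £7,465.20 = £51,004.42

£51,004.42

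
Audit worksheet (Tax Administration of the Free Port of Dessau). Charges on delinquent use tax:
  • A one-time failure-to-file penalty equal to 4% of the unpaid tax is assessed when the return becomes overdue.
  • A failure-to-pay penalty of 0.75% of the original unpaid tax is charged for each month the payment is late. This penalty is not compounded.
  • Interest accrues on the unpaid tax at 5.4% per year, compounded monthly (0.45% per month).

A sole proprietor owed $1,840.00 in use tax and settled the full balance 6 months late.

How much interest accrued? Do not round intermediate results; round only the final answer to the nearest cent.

$50.24

Interest: $1,840.00 × ((1 + 0.0045)^6 − 1) = $1,840.00 × 0.0273056… = $50.2423…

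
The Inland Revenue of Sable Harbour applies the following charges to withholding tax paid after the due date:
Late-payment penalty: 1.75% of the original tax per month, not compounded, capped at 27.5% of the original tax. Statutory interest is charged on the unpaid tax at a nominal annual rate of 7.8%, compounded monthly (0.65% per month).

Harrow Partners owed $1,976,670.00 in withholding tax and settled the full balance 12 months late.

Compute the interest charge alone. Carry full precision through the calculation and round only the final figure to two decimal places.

$159,813.39

Interest: $1,976,670.00 × ((1 + 0.0065)^12 − 1) = $1,976,670.00 × 0.0808498… = $159,813.3947…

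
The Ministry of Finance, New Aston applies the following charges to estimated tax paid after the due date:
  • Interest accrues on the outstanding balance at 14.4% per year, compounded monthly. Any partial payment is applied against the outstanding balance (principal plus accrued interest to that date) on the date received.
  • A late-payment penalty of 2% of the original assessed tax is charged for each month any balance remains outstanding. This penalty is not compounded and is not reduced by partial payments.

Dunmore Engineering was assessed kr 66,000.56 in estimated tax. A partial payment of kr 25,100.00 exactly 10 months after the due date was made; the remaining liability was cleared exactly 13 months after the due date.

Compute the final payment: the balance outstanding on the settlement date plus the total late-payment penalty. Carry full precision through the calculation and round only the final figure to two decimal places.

kr 68,217.24

Monthly rate = 14.4% ÷ 12 = 1.2%
Balance at month 10: kr 66,000.5600 × (1 + 0.012)^10 = kr 74,362.2883…
After kr 25,100.00 payment: kr 74,362.2883… − kr 25,100.00 = kr 49,262.2883…
Balance at month 13: kr 49,262.2883… × (1 + 0.012)^3 = kr 51,057.0971…
Penalty: 13 × 2% × kr 66,000.56 = kr 17,160.15…
Final settlement = outstanding balance + penalty = kr 51,057.0971… + kr 17,160.15… = kr 68,217.24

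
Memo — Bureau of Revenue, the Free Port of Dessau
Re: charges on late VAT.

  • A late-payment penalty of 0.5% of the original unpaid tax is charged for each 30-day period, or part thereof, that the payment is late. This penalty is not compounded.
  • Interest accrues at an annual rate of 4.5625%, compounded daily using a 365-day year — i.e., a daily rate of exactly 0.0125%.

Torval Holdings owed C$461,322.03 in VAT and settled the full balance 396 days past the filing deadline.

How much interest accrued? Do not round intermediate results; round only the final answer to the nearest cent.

Interest: C$461,322.03 × ((1 + 0.000125)^396 − 1) = C$461,322.03 × 0.05074234… = C$23,408.5601…

C$23,408.56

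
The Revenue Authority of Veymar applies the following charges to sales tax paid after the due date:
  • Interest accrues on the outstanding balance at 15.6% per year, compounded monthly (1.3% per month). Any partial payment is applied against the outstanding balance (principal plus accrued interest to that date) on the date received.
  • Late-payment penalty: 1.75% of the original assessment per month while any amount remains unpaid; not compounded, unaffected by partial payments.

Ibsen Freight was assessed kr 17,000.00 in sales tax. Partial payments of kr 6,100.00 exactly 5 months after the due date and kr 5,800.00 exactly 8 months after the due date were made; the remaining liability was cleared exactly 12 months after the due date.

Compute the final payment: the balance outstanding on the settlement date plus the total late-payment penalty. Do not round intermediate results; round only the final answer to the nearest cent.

kr 10,635.32

Balance at month 5: kr 17,000.0000 × (1 + 0.013)^5 = kr 18,134.1059…
After kr 6,100.00 payment: kr 18,134.1059… − kr 6,100.00 = kr 12,034.1059…
Balance at month 8: kr 12,034.1059… × (1 + 0.013)^3 = kr 12,509.5638…
After kr 5,800.00 payment: kr 12,509.5638… − kr 5,800.00 = kr 6,709.5638…
Balance at month 12: kr 6,709.5638… × (1 + 0.013)^4 = kr 7,065.3238…
Penalty: 12 × 1.75% × kr 17,000.00 = kr 3,570.00
Final settlement = outstanding balance + penalty = kr 7,065.3238… + kr 3,570.00 = kr 10,635.32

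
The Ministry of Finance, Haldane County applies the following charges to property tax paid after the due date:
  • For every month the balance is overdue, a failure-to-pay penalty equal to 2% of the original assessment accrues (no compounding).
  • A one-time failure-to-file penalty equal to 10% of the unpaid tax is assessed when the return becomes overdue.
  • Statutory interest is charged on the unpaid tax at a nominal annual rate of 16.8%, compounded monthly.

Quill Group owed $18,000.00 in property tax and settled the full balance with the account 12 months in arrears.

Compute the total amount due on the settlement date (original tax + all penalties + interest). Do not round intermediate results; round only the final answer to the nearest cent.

$27,388.06

Failure-to-file penalty: 10% × $18,000.00 = $1,800.00
Failure-to-pay penalty: 12 × 2% × $18,000.00 = $4,320.00
Interest (16.8%/yr ÷ 12 = 1.4%/month): $18,000.00 × ((1 + 0.014)^12 − 1) = $3,268.0643…
Total = $18,000.00 + $6,120.0000 + $3,268.0643… = $27,388.06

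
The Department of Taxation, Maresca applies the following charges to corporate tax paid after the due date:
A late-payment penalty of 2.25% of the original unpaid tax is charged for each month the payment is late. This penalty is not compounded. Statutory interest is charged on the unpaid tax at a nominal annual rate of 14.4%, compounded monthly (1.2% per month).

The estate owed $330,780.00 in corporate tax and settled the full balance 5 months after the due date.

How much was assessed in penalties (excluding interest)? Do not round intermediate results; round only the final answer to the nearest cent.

Late-payment penalty = 2.25% × $330,780.00 × 5 mo = $37,212.75

$37,212.75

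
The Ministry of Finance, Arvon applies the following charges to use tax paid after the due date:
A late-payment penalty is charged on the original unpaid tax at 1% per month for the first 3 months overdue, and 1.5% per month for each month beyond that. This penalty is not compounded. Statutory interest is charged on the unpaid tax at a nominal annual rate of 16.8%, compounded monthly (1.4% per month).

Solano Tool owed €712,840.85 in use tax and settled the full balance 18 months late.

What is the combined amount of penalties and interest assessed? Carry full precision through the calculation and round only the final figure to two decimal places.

€384,470.29

Penalty, months 1–3: 3 × 1% × €712,840.85 = €21,385.23…
Penalty, months 4–18: 15 × 1.5% × €712,840.85 = €160,389.19…
Interest: €712,840.85 × ((1 + 0.014)^18 − 1) = €712,840.85 × 0.2843494… = €202,695.8739…
Penalties + interest = €181,774.4168… + €202,695.8739… = €384,470.29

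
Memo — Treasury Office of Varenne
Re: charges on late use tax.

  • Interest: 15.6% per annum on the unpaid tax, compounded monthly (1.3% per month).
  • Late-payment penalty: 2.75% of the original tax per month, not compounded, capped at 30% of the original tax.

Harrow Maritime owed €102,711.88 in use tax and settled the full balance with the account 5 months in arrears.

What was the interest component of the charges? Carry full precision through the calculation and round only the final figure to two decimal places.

€6,852.13

Interest: €102,711.88 × ((1 + 0.013)^5 − 1) = €102,711.88 × 0.0667121… = €6,852.1266…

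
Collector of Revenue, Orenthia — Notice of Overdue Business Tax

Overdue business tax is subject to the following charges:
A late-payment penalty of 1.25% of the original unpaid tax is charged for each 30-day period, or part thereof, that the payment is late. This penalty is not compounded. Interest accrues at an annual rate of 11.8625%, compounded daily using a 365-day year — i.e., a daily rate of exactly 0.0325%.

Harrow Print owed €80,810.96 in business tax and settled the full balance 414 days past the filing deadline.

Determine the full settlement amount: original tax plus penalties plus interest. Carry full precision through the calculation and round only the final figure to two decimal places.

€106,589.40

Penalty periods: ⌈414/30⌉ = 14; penalty = 14 × 1.25% × €80,810.96 = €14,141.92…
Interest: €80,810.96 × ((1 + 0.000325)^414 − 1) = €80,810.96 × 0.14399685… = €11,636.5238…
Total = €80,810.96 + €14,141.9180 + €11,636.5238… = €106,589.40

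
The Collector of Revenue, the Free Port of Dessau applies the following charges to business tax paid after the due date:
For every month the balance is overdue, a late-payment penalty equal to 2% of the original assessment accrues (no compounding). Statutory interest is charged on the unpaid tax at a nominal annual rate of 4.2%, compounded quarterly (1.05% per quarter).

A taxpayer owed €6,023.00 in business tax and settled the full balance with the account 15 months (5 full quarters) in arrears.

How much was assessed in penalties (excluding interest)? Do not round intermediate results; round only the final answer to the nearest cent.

Late-payment penalty: 15 × 2% × €6,023.00 = €1,806.90

€1,806.90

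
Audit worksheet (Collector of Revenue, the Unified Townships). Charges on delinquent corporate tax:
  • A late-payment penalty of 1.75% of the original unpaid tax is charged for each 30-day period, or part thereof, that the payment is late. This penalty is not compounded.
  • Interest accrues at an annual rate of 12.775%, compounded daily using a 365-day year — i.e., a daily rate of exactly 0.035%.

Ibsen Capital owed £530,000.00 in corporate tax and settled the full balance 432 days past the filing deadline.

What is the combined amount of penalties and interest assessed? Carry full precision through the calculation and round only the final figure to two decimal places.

£225,620.21

Penalty periods: ⌈432/30⌉ = 15; penalty = 15 × 1.75% × £530,000.00 = £139,125.00
Interest: £530,000.00 × ((1 + 0.00035)^432 − 1) = £530,000.00 × 0.16319851… = £86,495.2099…
Penalties + interest = £139,125.0000 + £86,495.2099… = £225,620.21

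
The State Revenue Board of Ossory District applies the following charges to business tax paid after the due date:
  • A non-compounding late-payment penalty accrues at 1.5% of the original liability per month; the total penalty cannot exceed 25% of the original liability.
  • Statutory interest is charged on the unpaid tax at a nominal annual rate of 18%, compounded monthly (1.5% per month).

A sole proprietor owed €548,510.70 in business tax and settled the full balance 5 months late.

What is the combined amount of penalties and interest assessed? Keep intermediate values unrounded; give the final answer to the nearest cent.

€83,529.41

Penalty: 5 × 1.5% × €548,510.70 = €41,138.30… (below the 25% cap of €137,127.68…)
Interest: €548,510.70 × ((1 + 0.015)^5 − 1) = €548,510.70 × 0.0772840… = €42,391.1031…
Penalties + interest = €41,138.3025 + €42,391.1031… = €83,529.41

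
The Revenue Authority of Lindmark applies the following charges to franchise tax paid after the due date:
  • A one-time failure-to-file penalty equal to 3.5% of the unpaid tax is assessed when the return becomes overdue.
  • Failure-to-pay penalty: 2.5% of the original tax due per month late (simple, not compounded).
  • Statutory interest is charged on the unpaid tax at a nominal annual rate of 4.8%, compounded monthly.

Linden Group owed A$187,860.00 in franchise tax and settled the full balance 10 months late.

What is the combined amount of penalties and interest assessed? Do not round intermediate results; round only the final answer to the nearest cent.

Failure-to-file penalty: 3.5% × A$187,860.00 = A$6,575.10
Failure-to-pay penalty = 2.5% × A$187,860.00 × 10 mo = A$46,965.00
Interest (4.8%/yr ÷ 12 = 0.4%/month): A$187,860.00 × ((1 + 0.004)^10 − 1) = A$7,651.1121…
Penalties + interest = A$53,540.1000 + A$7,651.1121… = A$61,191.21

A$61,191.21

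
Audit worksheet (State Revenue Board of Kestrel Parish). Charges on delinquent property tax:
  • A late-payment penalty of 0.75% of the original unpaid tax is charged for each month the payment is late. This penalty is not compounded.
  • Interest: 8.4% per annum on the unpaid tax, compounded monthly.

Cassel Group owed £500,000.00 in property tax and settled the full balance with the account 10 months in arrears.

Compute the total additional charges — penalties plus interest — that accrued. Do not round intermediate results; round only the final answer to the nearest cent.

£73,623.33

Late-payment penalty: 10 × 0.75% × £500,000.00 = £37,500.00
Interest (8.4%/yr ÷ 12 = 0.7%/month): £500,000.00 × ((1 + 0.007)^10 − 1) = £36,123.3342…
Penalties + interest = £37,500.0000 + £36,123.3342… = £73,623.33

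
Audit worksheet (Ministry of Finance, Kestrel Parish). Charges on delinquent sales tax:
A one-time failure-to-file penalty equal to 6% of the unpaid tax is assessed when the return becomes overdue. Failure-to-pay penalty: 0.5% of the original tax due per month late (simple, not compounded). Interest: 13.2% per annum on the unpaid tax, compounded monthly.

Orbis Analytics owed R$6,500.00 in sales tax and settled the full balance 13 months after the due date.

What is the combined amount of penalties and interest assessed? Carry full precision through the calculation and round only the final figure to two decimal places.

R$1,805.89

Failure-to-file penalty: 6% × R$6,500.00 = R$390.00
Failure-to-pay penalty: 13 × 0.5% × R$6,500.00 = R$422.50
Interest (13.2%/yr ÷ 12 = 1.1%/month): R$6,500.00 × ((1 + 0.011)^13 − 1) = R$993.3907…
Penalties + interest = R$812.5000 + R$993.3907… = R$1,805.89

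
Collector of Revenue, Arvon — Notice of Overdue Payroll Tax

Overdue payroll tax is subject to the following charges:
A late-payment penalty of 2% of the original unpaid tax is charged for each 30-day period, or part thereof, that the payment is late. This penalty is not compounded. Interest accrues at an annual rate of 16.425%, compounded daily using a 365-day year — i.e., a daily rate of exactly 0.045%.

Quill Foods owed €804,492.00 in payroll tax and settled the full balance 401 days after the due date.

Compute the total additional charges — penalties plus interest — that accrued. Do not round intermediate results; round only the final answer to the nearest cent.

Penalty periods: ⌈401/30⌉ = 14; penalty = 14 × 2% × €804,492.00 = €225,257.76
Interest: €804,492.00 × ((1 + 0.00045)^401 − 1) = €804,492.00 × 0.19770762… = €159,054.1965…
Penalties + interest = €225,257.7600 + €159,054.1965… = €384,311.96

€384,311.96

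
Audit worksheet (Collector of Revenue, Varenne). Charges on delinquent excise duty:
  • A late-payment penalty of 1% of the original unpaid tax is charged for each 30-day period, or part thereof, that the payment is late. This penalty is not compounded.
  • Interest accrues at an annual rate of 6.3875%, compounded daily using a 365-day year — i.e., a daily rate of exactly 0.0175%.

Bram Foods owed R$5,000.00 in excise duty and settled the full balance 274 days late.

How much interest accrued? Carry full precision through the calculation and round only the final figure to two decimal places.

Interest: R$5,000.00 × ((1 + 0.000175)^274 − 1) = R$5,000.00 × 0.04911380… = R$245.5690…

R$245.57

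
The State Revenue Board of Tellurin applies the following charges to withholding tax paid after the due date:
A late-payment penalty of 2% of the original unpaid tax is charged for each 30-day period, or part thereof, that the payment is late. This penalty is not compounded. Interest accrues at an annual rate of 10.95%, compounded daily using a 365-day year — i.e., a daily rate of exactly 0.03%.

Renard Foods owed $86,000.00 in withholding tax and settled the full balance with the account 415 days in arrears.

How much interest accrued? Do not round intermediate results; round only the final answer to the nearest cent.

$11,400.24

Interest: $86,000.00 × ((1 + 0.0003)^415 − 1) = $86,000.00 × 0.13256087… = $11,400.2352…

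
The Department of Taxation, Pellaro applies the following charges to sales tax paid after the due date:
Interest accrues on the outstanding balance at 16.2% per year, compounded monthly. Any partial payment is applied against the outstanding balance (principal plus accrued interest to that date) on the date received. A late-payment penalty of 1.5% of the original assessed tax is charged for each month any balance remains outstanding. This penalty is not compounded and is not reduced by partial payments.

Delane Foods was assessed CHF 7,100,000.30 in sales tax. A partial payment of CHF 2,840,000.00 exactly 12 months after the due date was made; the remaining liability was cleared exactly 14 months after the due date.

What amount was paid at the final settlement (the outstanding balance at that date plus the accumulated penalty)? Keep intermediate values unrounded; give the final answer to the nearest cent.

Monthly rate = 16.2% ÷ 12 = 1.35%
Balance at month 12: CHF 7,100,000.3000 × (1 + 0.0135)^12 = CHF 8,339,565.1041…
After CHF 2,840,000.00 payment: CHF 8,339,565.1041… − CHF 2,840,000.00 = CHF 5,499,565.1041…
Balance at month 14: CHF 5,499,565.1041… × (1 + 0.0135)^2 = CHF 5,649,055.6577…
Penalty: 14 × 1.5% × CHF 7,100,000.30 = CHF 1,491,000.06…
Final settlement = outstanding balance + penalty = CHF 5,649,055.6577… + CHF 1,491,000.06… = CHF 7,140,055.72

CHF 7,140,055.72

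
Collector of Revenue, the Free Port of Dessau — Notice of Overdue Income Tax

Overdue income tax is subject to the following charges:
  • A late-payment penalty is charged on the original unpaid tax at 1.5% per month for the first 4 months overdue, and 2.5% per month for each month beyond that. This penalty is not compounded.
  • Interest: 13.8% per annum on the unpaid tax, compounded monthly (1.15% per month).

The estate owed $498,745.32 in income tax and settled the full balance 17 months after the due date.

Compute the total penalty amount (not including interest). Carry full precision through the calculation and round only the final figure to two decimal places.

$192,016.95

Penalty, months 1–4: 4 × 1.5% × $498,745.32 = $29,924.72…
Penalty, months 5–17: 13 × 2.5% × $498,745.32 = $162,092.23…
Total penalty = $29,924.72… + $162,092.23… = $192,016.95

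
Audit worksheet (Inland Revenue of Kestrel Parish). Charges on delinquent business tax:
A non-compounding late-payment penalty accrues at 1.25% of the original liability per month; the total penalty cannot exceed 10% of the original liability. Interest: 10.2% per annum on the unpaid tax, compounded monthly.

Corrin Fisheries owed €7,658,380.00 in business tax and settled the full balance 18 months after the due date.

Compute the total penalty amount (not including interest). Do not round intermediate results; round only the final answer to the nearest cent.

€765,838.00

Penalty (uncapped): 18 × 1.25% × €7,658,380.00 = €1,723,135.50; cap = 10% × €7,658,380.00 = €765,838.00 → penalty = €765,838.00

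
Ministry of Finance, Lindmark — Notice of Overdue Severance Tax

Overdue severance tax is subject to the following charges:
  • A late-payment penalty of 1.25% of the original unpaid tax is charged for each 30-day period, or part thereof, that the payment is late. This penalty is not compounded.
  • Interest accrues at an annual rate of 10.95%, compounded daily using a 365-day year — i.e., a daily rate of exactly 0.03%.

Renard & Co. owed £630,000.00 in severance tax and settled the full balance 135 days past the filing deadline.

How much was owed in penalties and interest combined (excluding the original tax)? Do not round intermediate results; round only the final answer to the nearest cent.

£65,409.74

Penalty periods: ⌈135/30⌉ = 5; penalty = 5 × 1.25% × £630,000.00 = £39,375.00
Interest: £630,000.00 × ((1 + 0.0003)^135 − 1) = £630,000.00 × 0.04132498… = £26,034.7405…
Penalties + interest = £39,375.0000 + £26,034.7405… = £65,409.74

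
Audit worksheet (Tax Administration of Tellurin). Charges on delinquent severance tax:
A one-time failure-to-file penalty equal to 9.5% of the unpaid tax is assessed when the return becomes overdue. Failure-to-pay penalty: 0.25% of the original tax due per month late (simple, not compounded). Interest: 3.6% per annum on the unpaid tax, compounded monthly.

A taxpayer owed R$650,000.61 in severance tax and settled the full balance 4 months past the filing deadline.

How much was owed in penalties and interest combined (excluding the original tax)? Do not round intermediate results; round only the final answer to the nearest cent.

Failure-to-file penalty: 9.5% × R$650,000.61 = R$61,750.06…
Failure-to-pay penalty: 4 × 0.25% × R$650,000.61 = R$6,500.01…
Interest (3.6%/yr ÷ 12 = 0.3%/month): R$650,000.61 × ((1 + 0.003)^4 − 1) = R$7,835.1776…
Penalties + interest = R$68,250.0641… + R$7,835.1776… = R$76,085.24

R$76,085.24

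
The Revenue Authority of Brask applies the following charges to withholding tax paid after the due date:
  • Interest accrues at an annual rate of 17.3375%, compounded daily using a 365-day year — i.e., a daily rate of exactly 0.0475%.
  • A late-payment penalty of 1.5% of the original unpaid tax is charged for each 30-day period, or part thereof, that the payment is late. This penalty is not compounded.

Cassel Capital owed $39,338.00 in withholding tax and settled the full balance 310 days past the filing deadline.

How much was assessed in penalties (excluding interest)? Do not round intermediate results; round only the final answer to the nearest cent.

$6,490.77

Penalty periods: ⌈310/30⌉ = 11; penalty = 11 × 1.5% × $39,338.00 = $6,490.77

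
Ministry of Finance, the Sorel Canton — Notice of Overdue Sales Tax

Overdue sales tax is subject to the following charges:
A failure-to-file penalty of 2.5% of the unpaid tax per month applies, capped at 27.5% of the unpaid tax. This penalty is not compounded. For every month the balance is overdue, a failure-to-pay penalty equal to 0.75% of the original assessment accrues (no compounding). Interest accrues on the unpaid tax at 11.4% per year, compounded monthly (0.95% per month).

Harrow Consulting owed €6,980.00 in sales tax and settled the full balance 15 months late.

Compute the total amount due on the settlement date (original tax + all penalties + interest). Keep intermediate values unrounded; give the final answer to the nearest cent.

€10,748.35

Failure-to-file: 15 × 2.5% × €6,980.00 = €2,617.50, capped at 27.5% × €6,980.00 = €1,919.50
Failure-to-pay penalty: 15 × 0.75% × €6,980.00 = €785.25
Interest: €6,980.00 × ((1 + 0.0095)^15 − 1) = €6,980.00 × 0.1523777… = €1,063.5964…
Total = €6,980.00 + €2,704.7500 + €1,063.5964… = €10,748.35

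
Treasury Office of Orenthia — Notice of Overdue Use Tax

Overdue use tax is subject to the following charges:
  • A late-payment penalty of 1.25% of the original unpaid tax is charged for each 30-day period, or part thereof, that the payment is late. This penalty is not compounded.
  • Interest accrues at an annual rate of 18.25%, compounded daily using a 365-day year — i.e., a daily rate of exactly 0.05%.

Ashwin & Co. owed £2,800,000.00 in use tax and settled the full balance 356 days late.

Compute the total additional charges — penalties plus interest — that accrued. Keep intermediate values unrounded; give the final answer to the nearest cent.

Penalty periods: ⌈356/30⌉ = 12; penalty = 12 × 1.25% × £2,800,000.00 = £420,000.00
Interest: £2,800,000.00 × ((1 + 0.0005)^356 − 1) = £2,800,000.00 × 0.19477217… = £545,362.0771…
Penalties + interest = £420,000.0000 + £545,362.0771… = £965,362.08

£965,362.08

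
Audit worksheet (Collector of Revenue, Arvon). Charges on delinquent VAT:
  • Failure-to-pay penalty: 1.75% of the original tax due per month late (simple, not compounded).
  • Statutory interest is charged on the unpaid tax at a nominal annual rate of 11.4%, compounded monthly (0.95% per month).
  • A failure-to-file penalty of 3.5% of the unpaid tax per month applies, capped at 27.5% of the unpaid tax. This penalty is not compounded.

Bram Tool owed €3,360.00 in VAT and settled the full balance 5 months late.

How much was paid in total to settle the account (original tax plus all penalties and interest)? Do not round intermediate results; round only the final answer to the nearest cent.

Failure-to-file: 5 × 3.5% × €3,360.00 = €588.00 (under the 27.5% cap)
Failure-to-pay penalty = 1.75% × €3,360.00 × 5 mo = €294.00
Interest: €3,360.00 × ((1 + 0.0095)^5 − 1) = €3,360.00 × 0.0484111… = €162.6613…
Total = €3,360.00 + €882.0000 + €162.6613… = €4,404.66

€4,404.66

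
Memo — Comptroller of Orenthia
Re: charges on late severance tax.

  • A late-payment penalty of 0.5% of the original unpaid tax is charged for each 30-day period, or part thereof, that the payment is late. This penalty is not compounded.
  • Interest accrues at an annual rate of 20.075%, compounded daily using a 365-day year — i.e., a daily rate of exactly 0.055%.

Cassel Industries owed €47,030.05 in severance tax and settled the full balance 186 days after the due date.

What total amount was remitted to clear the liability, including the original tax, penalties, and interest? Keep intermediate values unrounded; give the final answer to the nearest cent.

Penalty periods: ⌈186/30⌉ = 7; penalty = 7 × 0.5% × €47,030.05 = €1,646.05…
Interest: €47,030.05 × ((1 + 0.00055)^186 − 1) = €47,030.05 × 0.10768459… = €5,064.4114…
Total = €47,030.05 + €1,646.0518… + €5,064.4114… = €53,740.51

€53,740.51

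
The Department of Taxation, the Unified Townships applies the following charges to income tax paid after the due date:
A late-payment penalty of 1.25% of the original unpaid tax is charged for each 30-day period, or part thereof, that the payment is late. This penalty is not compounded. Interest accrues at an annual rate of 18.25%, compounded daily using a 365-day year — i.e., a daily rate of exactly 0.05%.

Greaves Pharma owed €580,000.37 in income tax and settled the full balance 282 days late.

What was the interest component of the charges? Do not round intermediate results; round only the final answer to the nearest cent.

€87,802.82

Interest: €580,000.37 × ((1 + 0.0005)^282 − 1) = €580,000.37 × 0.15138407… = €87,802.8192…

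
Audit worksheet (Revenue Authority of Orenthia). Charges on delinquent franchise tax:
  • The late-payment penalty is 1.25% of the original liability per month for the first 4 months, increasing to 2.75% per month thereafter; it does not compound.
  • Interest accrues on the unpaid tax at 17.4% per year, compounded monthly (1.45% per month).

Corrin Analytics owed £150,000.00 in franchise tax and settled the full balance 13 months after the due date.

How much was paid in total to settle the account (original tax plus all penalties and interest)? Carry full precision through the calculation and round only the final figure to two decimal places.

Penalty, months 1–4: 4 × 1.25% × £150,000.00 = £7,500.00
Penalty, months 5–13: 9 × 2.75% × £150,000.00 = £37,125.00
Interest: £150,000.00 × ((1 + 0.0145)^13 − 1) = £150,000.00 × 0.2058039… = £30,870.5782…
Total = £150,000.00 + £44,625.0000 + £30,870.5782… = £225,495.58

£225,495.58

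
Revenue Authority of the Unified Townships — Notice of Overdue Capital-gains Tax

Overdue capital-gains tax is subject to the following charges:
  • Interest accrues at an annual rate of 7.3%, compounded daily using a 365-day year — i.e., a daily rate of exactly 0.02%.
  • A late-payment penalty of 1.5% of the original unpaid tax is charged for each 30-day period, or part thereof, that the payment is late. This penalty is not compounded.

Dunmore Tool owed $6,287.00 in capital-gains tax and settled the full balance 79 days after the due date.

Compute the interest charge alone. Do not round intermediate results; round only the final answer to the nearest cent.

Interest: $6,287.00 × ((1 + 0.0002)^79 − 1) = $6,287.00 × 0.01592388… = $100.1134…

$100.11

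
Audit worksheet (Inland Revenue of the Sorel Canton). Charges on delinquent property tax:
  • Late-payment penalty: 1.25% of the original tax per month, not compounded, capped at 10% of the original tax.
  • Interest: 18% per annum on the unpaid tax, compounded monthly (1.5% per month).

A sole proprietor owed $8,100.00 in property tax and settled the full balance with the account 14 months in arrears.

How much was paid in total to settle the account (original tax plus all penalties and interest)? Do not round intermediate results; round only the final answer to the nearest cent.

$10,787.22

Penalty (uncapped): 14 × 1.25% × $8,100.00 = $1,417.50; cap = 10% × $8,100.00 = $810.00 → penalty = $810.00
Interest: $8,100.00 × ((1 + 0.015)^14 − 1) = $8,100.00 × 0.2317557… = $1,877.2214…
Total = $8,100.00 + $810.0000 + $1,877.2214… = $10,787.22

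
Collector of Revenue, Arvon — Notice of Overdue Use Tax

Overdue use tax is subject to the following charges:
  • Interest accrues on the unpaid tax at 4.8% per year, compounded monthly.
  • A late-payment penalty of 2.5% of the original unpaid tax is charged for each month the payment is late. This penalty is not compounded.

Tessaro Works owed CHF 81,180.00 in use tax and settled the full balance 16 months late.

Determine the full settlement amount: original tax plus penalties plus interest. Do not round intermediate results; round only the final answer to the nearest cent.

Late-payment penalty = 2.5% × CHF 81,180.00 × 16 mo = CHF 32,472.00
Interest (4.8%/yr ÷ 12 = 0.4%/month): CHF 81,180.00 × ((1 + 0.004)^16 − 1) = CHF 5,354.3333…
Total = CHF 81,180.00 + CHF 32,472.0000 + CHF 5,354.3333… = CHF 119,006.33

CHF 119,006.33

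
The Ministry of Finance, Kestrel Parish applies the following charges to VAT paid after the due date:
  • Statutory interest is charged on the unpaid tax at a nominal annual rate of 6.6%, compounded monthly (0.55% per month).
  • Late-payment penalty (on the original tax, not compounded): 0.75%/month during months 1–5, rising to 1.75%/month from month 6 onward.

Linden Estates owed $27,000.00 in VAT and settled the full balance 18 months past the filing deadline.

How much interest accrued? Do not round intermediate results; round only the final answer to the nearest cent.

$2,801.71

Interest: $27,000.00 × ((1 + 0.0055)^18 − 1) = $27,000.00 × 0.1037669… = $2,801.7051…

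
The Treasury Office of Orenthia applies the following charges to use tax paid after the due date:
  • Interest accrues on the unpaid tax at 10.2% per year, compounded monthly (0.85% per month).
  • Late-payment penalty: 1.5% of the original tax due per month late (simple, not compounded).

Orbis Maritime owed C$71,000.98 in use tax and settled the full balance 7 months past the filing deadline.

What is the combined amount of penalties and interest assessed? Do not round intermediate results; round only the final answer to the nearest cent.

C$11,788.93

Late-payment penalty: 7 × 1.5% × C$71,000.98 = C$7,455.10…
Interest: C$71,000.98 × ((1 + 0.0085)^7 − 1) = C$71,000.98 × 0.0610389… = C$4,333.8237…
Penalties + interest = C$7,455.1029 + C$4,333.8237… = C$11,788.93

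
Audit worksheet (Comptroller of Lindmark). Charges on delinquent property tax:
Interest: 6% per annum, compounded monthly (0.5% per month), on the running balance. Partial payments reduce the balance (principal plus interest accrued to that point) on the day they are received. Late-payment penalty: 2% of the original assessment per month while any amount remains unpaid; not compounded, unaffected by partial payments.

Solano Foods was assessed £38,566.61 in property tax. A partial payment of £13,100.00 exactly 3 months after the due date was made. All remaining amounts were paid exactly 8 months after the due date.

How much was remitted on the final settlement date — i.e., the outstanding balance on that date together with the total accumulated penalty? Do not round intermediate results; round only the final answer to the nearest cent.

£32,876.41

Balance at month 3: £38,566.6100 × (1 + 0.005)^3 = £39,148.0065…
After £13,100.00 payment: £39,148.0065… − £13,100.00 = £26,048.0065…
Balance at month 8: £26,048.0065… × (1 + 0.005)^5 = £26,705.7513…
Penalty: 8 × 2% × £38,566.61 = £6,170.66…
Final settlement = outstanding balance + penalty = £26,705.7513… + £6,170.66… = £32,876.41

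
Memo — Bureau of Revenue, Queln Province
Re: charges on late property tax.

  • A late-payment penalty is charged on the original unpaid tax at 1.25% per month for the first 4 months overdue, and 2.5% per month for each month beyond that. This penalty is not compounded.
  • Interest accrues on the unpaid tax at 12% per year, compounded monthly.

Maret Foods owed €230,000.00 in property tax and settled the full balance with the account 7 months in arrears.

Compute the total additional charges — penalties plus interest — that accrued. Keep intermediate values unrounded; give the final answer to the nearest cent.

€45,341.13

Penalty, months 1–4: 4 × 1.25% × €230,000.00 = €11,500.00
Penalty, months 5–7: 3 × 2.5% × €230,000.00 = €17,250.00
Interest (12%/yr ÷ 12 = 1%/month): €230,000.00 × ((1 + 0.01)^7 − 1) = €16,591.1310…
Penalties + interest = €28,750.0000 + €16,591.1310… = €45,341.13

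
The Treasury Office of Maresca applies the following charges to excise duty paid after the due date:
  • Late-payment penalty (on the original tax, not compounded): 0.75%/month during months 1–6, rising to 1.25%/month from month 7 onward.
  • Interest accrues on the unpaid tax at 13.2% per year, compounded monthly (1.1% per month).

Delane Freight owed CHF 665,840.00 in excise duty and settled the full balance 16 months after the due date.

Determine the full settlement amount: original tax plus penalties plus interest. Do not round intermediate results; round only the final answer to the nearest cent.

Penalty, months 1–6: 6 × 0.75% × CHF 665,840.00 = CHF 29,962.80
Penalty, months 7–16: 10 × 1.25% × CHF 665,840.00 = CHF 83,230.00
Interest: CHF 665,840.00 × ((1 + 0.011)^16 − 1) = CHF 665,840.00 × 0.1912927… = CHF 127,370.3477…
Total = CHF 665,840.00 + CHF 113,192.8000 + CHF 127,370.3477… = CHF 906,403.15

CHF 906,403.15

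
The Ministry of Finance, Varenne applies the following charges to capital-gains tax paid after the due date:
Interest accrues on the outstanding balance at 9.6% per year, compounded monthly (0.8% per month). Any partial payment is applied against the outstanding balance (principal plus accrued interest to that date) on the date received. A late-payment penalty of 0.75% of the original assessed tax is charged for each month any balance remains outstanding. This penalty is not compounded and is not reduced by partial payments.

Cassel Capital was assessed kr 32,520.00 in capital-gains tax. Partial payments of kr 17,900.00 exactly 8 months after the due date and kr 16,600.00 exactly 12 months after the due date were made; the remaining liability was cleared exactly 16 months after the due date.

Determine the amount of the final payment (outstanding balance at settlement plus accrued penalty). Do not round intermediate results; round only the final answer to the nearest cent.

Balance at month 8: kr 32,520.0000 × (1 + 0.008)^8 = kr 34,660.4976…
After kr 17,900.00 payment: kr 34,660.4976… − kr 17,900.00 = kr 16,760.4976…
Balance at month 12: kr 16,760.4976… × (1 + 0.008)^4 = kr 17,303.3040…
After kr 16,600.00 payment: kr 17,303.3040… − kr 16,600.00 = kr 703.3040…
Balance at month 16: kr 703.3040… × (1 + 0.008)^4 = kr 726.0812…
Penalty: 16 × 0.75% × kr 32,520.00 = kr 3,902.40
Final settlement = outstanding balance + penalty = kr 726.0812… + kr 3,902.40 = kr 4,628.48

kr 4,628.48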